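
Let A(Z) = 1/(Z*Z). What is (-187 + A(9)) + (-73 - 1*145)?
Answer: -32804/81 ≈ -404.99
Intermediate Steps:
A(Z) = Z**(-2)
(-187 + A(9)) + (-73 - 1*145) = (-187 + 9**(-2)) + (-73 - 1*145) = (-187 + 1/81) + (-73 - 145) = -15146/81 - 218 = -32804/81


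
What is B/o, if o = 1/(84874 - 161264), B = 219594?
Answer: -16774785660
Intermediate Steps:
o = -1/76390 (o = 1/(-76390) = -1/76390 ≈ -1.3091e-5)
B/o = 219594/(-1/76390) = 219594*(-76390) = -16774785660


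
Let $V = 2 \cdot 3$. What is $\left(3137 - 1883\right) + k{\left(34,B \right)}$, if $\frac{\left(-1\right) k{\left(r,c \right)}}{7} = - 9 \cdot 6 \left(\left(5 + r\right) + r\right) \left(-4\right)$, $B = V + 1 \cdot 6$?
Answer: $-109122$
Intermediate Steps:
$V = 6$
$B = 12$ ($B = 6 + 1 \cdot 6 = 6 + 6 = 12$)
$k{\left(r,c \right)} = -7560 - 3024 r$ ($k{\left(r,c \right)} = - 7 \left(- 9 \cdot 6 \left(\left(5 + r\right) + r\right) \left(-4\right)\right) = - 7 \left(- 9 \cdot 6 \left(5 + 2 r\right) \left(-4\right)\right) = - 7 \left(- 9 \left(30 + 12 r\right) \left(-4\right)\right) = - 7 \left(- 9 \left(-120 - 48 r\right)\right) = - 7 \left(1080 + 432 r\right) = -7560 - 3024 r$)
$\left(3137 - 1883\right) + k{\left(34,B \right)} = \left(3137 - 1883\right) - 110376 = 1254 - 110376 = -109122$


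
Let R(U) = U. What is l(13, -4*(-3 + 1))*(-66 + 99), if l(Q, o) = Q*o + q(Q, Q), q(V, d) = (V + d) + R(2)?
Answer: 4356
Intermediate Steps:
q(V, d) = 2 + V + d (q(V, d) = (V + d) + 2 = 2 + V + d)
l(Q, o) = 2 + 2*Q + Q*o (l(Q, o) = Q*o + (2 + Q + Q) = Q*o + (2 + 2*Q) = 2 + 2*Q + Q*o)
l(13, -4*(-3 + 1))*(-66 + 99) = (2 + 2*13 + 13*(-4*(-3 + 1)))*(-66 + 99) = (2 + 26 + 13*(-4*(-2)))*33 = (2 + 26 + 13*8)*33 = (2 + 26 + 104)*33 = 132*33 = 4356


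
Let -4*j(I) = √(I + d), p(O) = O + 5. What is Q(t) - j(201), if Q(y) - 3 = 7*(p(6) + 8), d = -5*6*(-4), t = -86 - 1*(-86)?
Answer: 136 + √321/4 ≈ 140.48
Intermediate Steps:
t = 0 (t = -86 + 86 = 0)
p(O) = 5 + O
d = 120 (d = -30*(-4) = 120)
j(I) = -√(120 + I)/4 (j(I) = -√(I + 120)/4 = -√(120 + I)/4)
Q(y) = 136 (Q(y) = 3 + 7*((5 + 6) + 8) = 3 + 7*(11 + 8) = 3 + 7*19 = 3 + 133 = 136)
Q(t) - j(201) = 136 - (-1)*√(120 + 201)/4 = 136 - (-1)*√321/4 = 136 + √321/4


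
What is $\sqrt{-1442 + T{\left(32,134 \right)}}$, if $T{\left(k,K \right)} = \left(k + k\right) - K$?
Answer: $6 i \sqrt{42} \approx 38.884 i$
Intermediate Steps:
$T{\left(k,K \right)} = - K + 2 k$ ($T{\left(k,K \right)} = 2 k - K = - K + 2 k$)
$\sqrt{-1442 + T{\left(32,134 \right)}} = \sqrt{-1442 + \left(\left(-1\right) 134 + 2 \cdot 32\right)} = \sqrt{-1442 + \left(-134 + 64\right)} = \sqrt{-1442 - 70} = \sqrt{-1512} = 6 i \sqrt{42}$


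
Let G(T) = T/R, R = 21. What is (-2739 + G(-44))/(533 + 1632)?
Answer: -57563/45465 ≈ -1.2661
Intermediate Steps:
G(T) = T/21
(-2739 + G(-44))/(533 + 1632) = (-2739 + (1/21)*(-44))/(533 + 1632) = (-2739 - 44/21)/2165 = -57563/21*1/2165 = -57563/45465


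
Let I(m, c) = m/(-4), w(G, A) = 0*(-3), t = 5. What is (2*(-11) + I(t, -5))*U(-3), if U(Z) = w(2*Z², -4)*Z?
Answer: 0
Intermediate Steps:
w(G, A) = 0
I(m, c) = -m/4 (I(m, c) = m*(-¼) = -m/4)
U(Z) = 0 (U(Z) = 0*Z = 0)
(2*(-11) + I(t, -5))*U(-3) = (2*(-11) - ¼*5)*0 = (-22 - 5/4)*0 = -93/4*0 = 0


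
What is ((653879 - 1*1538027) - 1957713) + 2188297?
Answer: -653564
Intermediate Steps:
((653879 - 1*1538027) - 1957713) + 2188297 = ((653879 - 1538027) - 1957713) + 2188297 = (-884148 - 1957713) + 2188297 = -2841861 + 2188297 = -653564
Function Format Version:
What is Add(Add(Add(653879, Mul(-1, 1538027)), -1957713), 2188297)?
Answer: -653564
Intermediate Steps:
Add(Add(Add(653879, Mul(-1, 1538027)), -1957713), 2188297) = Add(Add(Add(653879, -1538027), -1957713), 2188297) = Add(Add(-884148, -1957713), 2188297) = Add(-2841861, 2188297) = -653564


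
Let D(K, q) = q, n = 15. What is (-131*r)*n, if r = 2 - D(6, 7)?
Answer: 9825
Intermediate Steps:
r = -5 (r = 2 - 1*7 = 2 - 7 = -5)
(-131*r)*n = -131*(-5)*15 = 655*15 = 9825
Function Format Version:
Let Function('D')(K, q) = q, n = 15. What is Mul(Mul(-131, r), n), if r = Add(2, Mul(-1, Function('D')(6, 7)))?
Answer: 9825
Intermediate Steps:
r = -5 (r = Add(2, Mul(-1, 7)) = Add(2, -7) = -5)
Mul(Mul(-131, r), n) = Mul(Mul(-131, -5), 15) = Mul(655, 15) = 9825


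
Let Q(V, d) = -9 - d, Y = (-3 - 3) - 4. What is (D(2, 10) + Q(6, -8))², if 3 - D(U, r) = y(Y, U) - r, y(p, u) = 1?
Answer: 121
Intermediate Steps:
Y = -10 (Y = -6 - 4 = -10)
D(U, r) = 2 + r (D(U, r) = 3 - (1 - r) = 3 + (-1 + r) = 2 + r)
(D(2, 10) + Q(6, -8))² = ((2 + 10) + (-9 - 1*(-8)))² = (12 + (-9 + 8))² = (12 - 1)² = 11² = 121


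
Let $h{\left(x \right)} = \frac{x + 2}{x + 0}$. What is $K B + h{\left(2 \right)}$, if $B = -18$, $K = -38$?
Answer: $686$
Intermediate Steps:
$h{\left(x \right)} = \frac{2 + x}{x}$
$K B + h{\left(2 \right)} = \left(-38\right) \left(-18\right) + \frac{2 + 2}{2} = 684 + \frac{1}{2} \cdot 4 = 684 + 2 = 686$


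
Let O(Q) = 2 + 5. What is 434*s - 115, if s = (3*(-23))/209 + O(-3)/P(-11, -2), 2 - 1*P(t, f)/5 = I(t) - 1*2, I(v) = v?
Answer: -3413633/15675 ≈ -217.78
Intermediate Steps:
P(t, f) = 20 - 5*t (P(t, f) = 10 - 5*(t - 1*2) = 10 - 5*(t - 2) = 10 - 5*(-2 + t) = 10 + (10 - 5*t) = 20 - 5*t)
O(Q) = 7
s = -3712/15675 (s = (3*(-23))/209 + 7/(20 - 5*(-11)) = -69*1/209 + 7/(20 + 55) = -69/209 + 7/75 = -3712/15675 ≈ -0.23681)
434*s - 115 = 434*(-3712/15675) - 115 = -1611008/15675 - 115 = -3413633/15675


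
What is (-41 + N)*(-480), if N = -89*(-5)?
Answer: -193920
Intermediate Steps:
N = 445
(-41 + N)*(-480) = (-41 + 445)*(-480) = 404*(-480) = -193920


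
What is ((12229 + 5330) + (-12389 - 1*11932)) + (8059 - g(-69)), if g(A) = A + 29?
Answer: 1337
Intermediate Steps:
g(A) = 29 + A
((12229 + 5330) + (-12389 - 1*11932)) + (8059 - g(-69)) = ((12229 + 5330) + (-12389 - 1*11932)) + (8059 - (29 - 69)) = (17559 + (-12389 - 11932)) + (8059 - 1*(-40)) = (17559 - 24321) + (8059 + 40) = -6762 + 8099 = 1337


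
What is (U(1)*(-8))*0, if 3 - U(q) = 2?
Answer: 0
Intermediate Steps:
U(q) = 1 (U(q) = 3 - 1*2 = 3 - 2 = 1)
(U(1)*(-8))*0 = (1*(-8))*0 = -8*0 = 0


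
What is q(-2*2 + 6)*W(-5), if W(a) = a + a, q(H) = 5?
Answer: -50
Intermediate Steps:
W(a) = 2*a
q(-2*2 + 6)*W(-5) = 5*(2*(-5)) = 5*(-10) = -50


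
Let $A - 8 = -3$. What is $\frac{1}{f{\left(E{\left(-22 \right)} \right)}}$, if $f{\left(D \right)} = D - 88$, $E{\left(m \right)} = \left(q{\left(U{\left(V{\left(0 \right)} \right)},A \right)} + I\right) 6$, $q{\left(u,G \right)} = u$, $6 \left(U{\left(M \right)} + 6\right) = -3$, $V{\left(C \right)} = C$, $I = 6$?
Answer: $- \frac{1}{91} \approx -0.010989$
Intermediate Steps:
$A = 5$ ($A = 8 - 3 = 5$)
$U{\left(M \right)} = - \frac{13}{2}$ ($U{\left(M \right)} = -6 + \frac{1}{6} \left(-3\right) = -6 - \frac{1}{2} = - \frac{13}{2}$)
$E{\left(m \right)} = -3$ ($E{\left(m \right)} = \left(- \frac{13}{2} + 6\right) 6 = \left(- \frac{1}{2}\right) 6 = -3$)
$f{\left(D \right)} = -88 + D$
$\frac{1}{f{\left(E{\left(-22 \right)} \right)}} = \frac{1}{-88 - 3} = \frac{1}{-91} = - \frac{1}{91}$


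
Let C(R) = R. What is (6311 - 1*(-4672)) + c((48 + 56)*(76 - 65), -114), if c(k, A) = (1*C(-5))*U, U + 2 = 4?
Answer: 10973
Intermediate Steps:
U = 2 (U = -2 + 4 = 2)
c(k, A) = -10 (c(k, A) = (1*(-5))*2 = -5*2 = -10)
(6311 - 1*(-4672)) + c((48 + 56)*(76 - 65), -114) = (6311 - 1*(-4672)) - 10 = (6311 + 4672) - 10 = 10983 - 10 = 10973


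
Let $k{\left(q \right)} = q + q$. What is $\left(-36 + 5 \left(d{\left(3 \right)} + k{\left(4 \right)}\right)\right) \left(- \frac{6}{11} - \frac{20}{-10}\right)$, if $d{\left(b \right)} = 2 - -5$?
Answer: $\frac{624}{11} \approx 56.727$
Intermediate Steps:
$k{\left(q \right)} = 2 q$
$d{\left(b \right)} = 7$ ($d{\left(b \right)} = 2 + 5 = 7$)
$\left(-36 + 5 \left(d{\left(3 \right)} + k{\left(4 \right)}\right)\right) \left(- \frac{6}{11} - \frac{20}{-10}\right) = \left(-36 + 5 \left(7 + 2 \cdot 4\right)\right) \left(- \frac{6}{11} - \frac{20}{-10}\right) = \left(-36 + 5 \left(7 + 8\right)\right) \left(\left(-6\right) \frac{1}{11} - -2\right) = \left(-36 + 5 \cdot 15\right) \left(- \frac{6}{11} + 2\right) = \left(-36 + 75\right) \frac{16}{11} = 39 \cdot \frac{16}{11} = \frac{624}{11}$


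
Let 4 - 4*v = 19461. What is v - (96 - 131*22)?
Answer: -8313/4 ≈ -2078.3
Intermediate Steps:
v = -19457/4 (v = 1 - 1/4*19461 = 1 - 19461/4 = -19457/4 ≈ -4864.3)
v - (96 - 131*22) = -19457/4 - (96 - 131*22) = -19457/4 - (96 - 2882) = -19457/4 - 1*(-2786) = -19457/4 + 2786 = -8313/4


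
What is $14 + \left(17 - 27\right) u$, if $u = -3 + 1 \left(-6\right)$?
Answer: $104$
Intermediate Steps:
$u = -9$ ($u = -3 - 6 = -9$)
$14 + \left(17 - 27\right) u = 14 + \left(17 - 27\right) \left(-9\right) = 14 - -90 = 14 + 90 = 104$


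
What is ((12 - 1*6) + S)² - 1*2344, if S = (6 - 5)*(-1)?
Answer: -2319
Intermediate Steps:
S = -1 (S = 1*(-1) = -1)
((12 - 1*6) + S)² - 1*2344 = ((12 - 1*6) - 1)² - 1*2344 = ((12 - 6) - 1)² - 2344 = (6 - 1)² - 2344 = 5² - 2344 = 25 - 2344 = -2319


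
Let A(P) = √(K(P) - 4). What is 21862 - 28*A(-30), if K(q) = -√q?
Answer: 21862 - 28*√(-4 - I*√30) ≈ 21829.0 + 65.013*I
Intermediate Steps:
A(P) = √(-4 - √P) (A(P) = √(-√P - 4) = √(-4 - √P))
21862 - 28*A(-30) = 21862 - 28*√(-4 - √(-30)) = 21862 - 28*√(-4 - I*√30)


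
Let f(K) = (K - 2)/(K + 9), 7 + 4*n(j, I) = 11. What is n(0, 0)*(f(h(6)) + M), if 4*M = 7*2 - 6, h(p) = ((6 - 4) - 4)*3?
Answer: -2/3 ≈ -0.66667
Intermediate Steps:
n(j, I) = 1 (n(j, I) = -7/4 + (1/4)*11 = -7/4 + 11/4 = 1)
h(p) = -6 (h(p) = (2 - 4)*3 = -2*3 = -6)
M = 2 (M = (7*2 - 6)/4 = (14 - 6)/4 = (1/4)*8 = 2)
f(K) = (-2 + K)/(9 + K)
n(0, 0)*(f(h(6)) + M) = 1*((-2 - 6)/(9 - 6) + 2) = 1*(-8/3 + 2) = 1*(-2/3) = -2/3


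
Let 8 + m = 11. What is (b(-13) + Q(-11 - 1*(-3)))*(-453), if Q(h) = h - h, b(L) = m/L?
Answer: 1359/13 ≈ 104.54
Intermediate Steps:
m = 3 (m = -8 + 11 = 3)
b(L) = 3/L
Q(h) = 0
(b(-13) + Q(-11 - 1*(-3)))*(-453) = (3/(-13) + 0)*(-453) = (3*(-1/13) + 0)*(-453) = (-3/13 + 0)*(-453) = -3/13*(-453) = 1359/13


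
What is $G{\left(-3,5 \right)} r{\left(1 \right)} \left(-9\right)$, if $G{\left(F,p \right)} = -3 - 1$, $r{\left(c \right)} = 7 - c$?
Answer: $216$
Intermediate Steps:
$G{\left(F,p \right)} = -4$ ($G{\left(F,p \right)} = -3 - 1 = -4$)
$G{\left(-3,5 \right)} r{\left(1 \right)} \left(-9\right) = - 4 \left(7 - 1\right) \left(-9\right) = \left(-4\right) 6 \left(-9\right) = \left(-24\right) \left(-9\right) = 216$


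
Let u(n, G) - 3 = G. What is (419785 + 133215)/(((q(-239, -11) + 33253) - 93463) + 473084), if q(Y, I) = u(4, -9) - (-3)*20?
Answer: 69125/51616 ≈ 1.3392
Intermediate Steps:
u(n, G) = 3 + G
q(Y, I) = 54 (q(Y, I) = (3 - 9) - (-3)*20 = -6 - 1*(-60) = -6 + 60 = 54)
(419785 + 133215)/(((q(-239, -11) + 33253) - 93463) + 473084) = (419785 + 133215)/(((54 + 33253) - 93463) + 473084) = 553000/((33307 - 93463) + 473084) = 553000/(-60156 + 473084) = 553000/412928 = 553000*(1/412928) = 69125/51616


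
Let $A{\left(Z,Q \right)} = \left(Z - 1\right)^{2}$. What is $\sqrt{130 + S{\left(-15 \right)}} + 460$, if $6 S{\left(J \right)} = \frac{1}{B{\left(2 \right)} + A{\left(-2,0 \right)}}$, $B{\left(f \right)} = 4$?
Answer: $460 + \frac{\sqrt{790998}}{78} \approx 471.4$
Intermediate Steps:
$A{\left(Z,Q \right)} = \left(-1 + Z\right)^{2}$
$S{\left(J \right)} = \frac{1}{78}$ ($S{\left(J \right)} = \frac{1}{6 \left(4 + \left(-1 - 2\right)^{2}\right)} = \frac{1}{6 \left(4 + \left(-3\right)^{2}\right)} = \frac{1}{6 \left(4 + 9\right)} = \frac{1}{6 \cdot 13} = \frac{1}{6} \cdot \frac{1}{13} = \frac{1}{78}$)
$\sqrt{130 + S{\left(-15 \right)}} + 460 = \sqrt{130 + \frac{1}{78}} + 460 = \sqrt{\frac{10141}{78}} + 460 = \frac{\sqrt{790998}}{78} + 460 = 460 + \frac{\sqrt{790998}}{78}$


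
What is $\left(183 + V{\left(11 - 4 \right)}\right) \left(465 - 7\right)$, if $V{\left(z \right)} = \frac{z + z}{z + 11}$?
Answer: $\frac{757532}{9} \approx 84170.0$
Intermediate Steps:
$V{\left(z \right)} = \frac{2 z}{11 + z}$
$\left(183 + V{\left(11 - 4 \right)}\right) \left(465 - 7\right) = \left(183 + \frac{2 \left(11 - 4\right)}{11 + \left(11 - 4\right)}\right) \left(465 - 7\right) = \left(183 + \frac{2 \left(11 - 4\right)}{11 + \left(11 - 4\right)}\right) 458 = \left(183 + 2 \cdot 7 \frac{1}{11 + 7}\right) 458 = \left(183 + 2 \cdot 7 \cdot \frac{1}{18}\right) 458 = \left(183 + \frac{7}{9}\right) 458 = \frac{1654}{9} \cdot 458 = \frac{757532}{9}$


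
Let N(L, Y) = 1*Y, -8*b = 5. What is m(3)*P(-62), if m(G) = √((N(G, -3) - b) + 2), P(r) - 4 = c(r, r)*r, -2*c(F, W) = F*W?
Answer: 29792*I*√6 ≈ 72975.0*I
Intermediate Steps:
b = -5/8 (b = -⅛*5 = -5/8 ≈ -0.62500)
N(L, Y) = Y
c(F, W) = -F*W/2
P(r) = 4 - r³/2 (P(r) = 4 + (-r*r/2)*r = 4 + (-r²/2)*r = 4 - r³/2)
m(G) = I*√6/4 (m(G) = √((-3 - 1*(-5/8)) + 2) = √((-3 + 5/8) + 2) = √(-19/8 + 2) = √(-3/8) = I*√6/4)
m(3)*P(-62) = (I*√6/4)*(4 - ½*(-62)³) = (I*√6/4)*(4 - ½*(-238328)) = (I*√6/4)*(4 + 119164) = (I*√6/4)*119168 = 29792*I*√6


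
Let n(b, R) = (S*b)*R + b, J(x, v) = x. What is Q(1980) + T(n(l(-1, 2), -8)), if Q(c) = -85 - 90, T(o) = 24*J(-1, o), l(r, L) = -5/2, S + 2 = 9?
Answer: -199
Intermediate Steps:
S = 7 (S = -2 + 9 = 7)
l(r, L) = -5/2 (l(r, L) = -5*½ = -5/2)
n(b, R) = b + 7*R*b (n(b, R) = (7*b)*R + b = 7*R*b + b = b + 7*R*b)
T(o) = -24 (T(o) = 24*(-1) = -24)
Q(c) = -175
Q(1980) + T(n(l(-1, 2), -8)) = -175 - 24 = -199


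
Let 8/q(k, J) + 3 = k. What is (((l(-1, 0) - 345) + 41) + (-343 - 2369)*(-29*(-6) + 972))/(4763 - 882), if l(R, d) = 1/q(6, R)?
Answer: -24866045/31048 ≈ -800.89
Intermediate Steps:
q(k, J) = 8/(-3 + k)
l(R, d) = 3/8 (l(R, d) = 1/(8/(-3 + 6)) = 1/(8/3) = 3/8)
(((l(-1, 0) - 345) + 41) + (-343 - 2369)*(-29*(-6) + 972))/(4763 - 882) = (((3/8 - 345) + 41) + (-343 - 2369)*(-29*(-6) + 972))/(4763 - 882) = ((-2757/8 + 41) - 2712*(174 + 972))/3881 = (-2429/8 - 2712*1146)*(1/3881) = (-2429/8 - 3107952)*(1/3881) = -24866045/8*1/3881 = -24866045/31048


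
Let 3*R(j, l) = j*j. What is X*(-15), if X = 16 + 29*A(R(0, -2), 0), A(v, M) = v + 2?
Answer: -1110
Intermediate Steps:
R(j, l) = j²/3 (R(j, l) = (j*j)/3 = j²/3)
A(v, M) = 2 + v
X = 74 (X = 16 + 29*(2 + (⅓)*0²) = 16 + 29*(2 + (⅓)*0) = 16 + 29*(2 + 0) = 16 + 29*2 = 16 + 58 = 74)
X*(-15) = 74*(-15) = -1110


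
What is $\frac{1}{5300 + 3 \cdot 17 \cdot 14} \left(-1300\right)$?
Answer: $- \frac{650}{3007} \approx -0.21616$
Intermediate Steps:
$\frac{1}{5300 + 3 \cdot 17 \cdot 14} \left(-1300\right) = \frac{1}{5300 + 51 \cdot 14} \left(-1300\right) = \frac{1}{5300 + 714} \left(-1300\right) = \frac{1}{6014} \left(-1300\right) = - \frac{650}{3007}$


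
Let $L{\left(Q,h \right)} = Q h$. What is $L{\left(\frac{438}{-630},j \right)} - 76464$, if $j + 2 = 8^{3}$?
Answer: $- \frac{537730}{7} \approx -76819.0$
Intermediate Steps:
$j = 510$ ($j = -2 + 8^{3} = -2 + 512 = 510$)
$L{\left(\frac{438}{-630},j \right)} - 76464 = \frac{438}{-630} \cdot 510 - 76464 = 438 \left(- \frac{1}{630}\right) 510 - 76464 = \left(- \frac{73}{105}\right) 510 - 76464 = - \frac{2482}{7} - 76464 = - \frac{537730}{7}$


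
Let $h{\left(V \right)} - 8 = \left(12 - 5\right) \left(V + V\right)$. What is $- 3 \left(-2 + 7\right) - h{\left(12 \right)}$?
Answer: $-191$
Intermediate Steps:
$h{\left(V \right)} = 8 + 14 V$ ($h{\left(V \right)} = 8 + \left(12 - 5\right) \left(V + V\right) = 8 + 7 \cdot 2 V = 8 + 14 V$)
$- 3 \left(-2 + 7\right) - h{\left(12 \right)} = - 3 \left(-2 + 7\right) - \left(8 + 14 \cdot 12\right) = \left(-3\right) 5 - \left(8 + 168\right) = -15 - 176 = -191$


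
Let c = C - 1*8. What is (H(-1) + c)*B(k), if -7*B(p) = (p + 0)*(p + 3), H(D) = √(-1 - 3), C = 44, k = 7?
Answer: -360 - 20*I ≈ -360.0 - 20.0*I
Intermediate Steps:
H(D) = 2*I (H(D) = √(-4) = 2*I)
B(p) = -p*(3 + p)/7 (B(p) = -(p + 0)*(p + 3)/7 = -p*(3 + p)/7)
c = 36 (c = 44 - 1*8 = 44 - 8 = 36)
(H(-1) + c)*B(k) = (2*I + 36)*(-⅐*7*(3 + 7)) = (36 + 2*I)*(-⅐*7*10) = (36 + 2*I)*(-10) = -360 - 20*I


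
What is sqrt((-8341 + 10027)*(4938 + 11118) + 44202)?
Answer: sqrt(27114618) ≈ 5207.2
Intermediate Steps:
sqrt((-8341 + 10027)*(4938 + 11118) + 44202) = sqrt(1686*16056 + 44202) = sqrt(27070416 + 44202) = sqrt(27114618)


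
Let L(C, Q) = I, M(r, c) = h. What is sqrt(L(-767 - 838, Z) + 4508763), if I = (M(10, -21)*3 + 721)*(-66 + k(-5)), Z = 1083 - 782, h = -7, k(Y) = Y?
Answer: sqrt(4459063) ≈ 2111.6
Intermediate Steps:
M(r, c) = -7
Z = 301
I = -49700 (I = (-7*3 + 721)*(-66 - 5) = (-21 + 721)*(-71) = 700*(-71) = -49700)
L(C, Q) = -49700
sqrt(L(-767 - 838, Z) + 4508763) = sqrt(-49700 + 4508763) = sqrt(4459063)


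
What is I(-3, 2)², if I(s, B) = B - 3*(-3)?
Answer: 121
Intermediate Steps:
I(s, B) = 9 + B (I(s, B) = B + 9 = 9 + B)
I(-3, 2)² = (9 + 2)² = 11² = 121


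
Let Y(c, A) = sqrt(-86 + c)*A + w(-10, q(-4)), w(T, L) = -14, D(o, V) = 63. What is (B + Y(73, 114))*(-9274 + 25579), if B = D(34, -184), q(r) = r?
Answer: 798945 + 1858770*I*sqrt(13) ≈ 7.9895e+5 + 6.7019e+6*I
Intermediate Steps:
B = 63
Y(c, A) = -14 + A*sqrt(-86 + c) (Y(c, A) = sqrt(-86 + c)*A - 14 = A*sqrt(-86 + c) - 14 = -14 + A*sqrt(-86 + c))
(B + Y(73, 114))*(-9274 + 25579) = (63 + (-14 + 114*sqrt(-86 + 73)))*(-9274 + 25579) = (63 + (-14 + 114*sqrt(-13)))*16305 = (63 + (-14 + 114*(I*sqrt(13))))*16305 = (63 + (-14 + 114*I*sqrt(13)))*16305 = (49 + 114*I*sqrt(13))*16305 = 798945 + 1858770*I*sqrt(13)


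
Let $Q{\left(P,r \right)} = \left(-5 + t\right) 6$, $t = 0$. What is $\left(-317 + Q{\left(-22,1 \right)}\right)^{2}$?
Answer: $120409$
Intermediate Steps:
$Q{\left(P,r \right)} = -30$ ($Q{\left(P,r \right)} = \left(-5 + 0\right) 6 = \left(-5\right) 6 = -30$)
$\left(-317 + Q{\left(-22,1 \right)}\right)^{2} = \left(-317 - 30\right)^{2} = \left(-347\right)^{2} = 120409$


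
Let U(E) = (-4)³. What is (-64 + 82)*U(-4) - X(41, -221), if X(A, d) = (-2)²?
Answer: -1156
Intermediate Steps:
X(A, d) = 4
U(E) = -64
(-64 + 82)*U(-4) - X(41, -221) = (-64 + 82)*(-64) - 1*4 = 18*(-64) - 4 = -1152 - 4 = -1156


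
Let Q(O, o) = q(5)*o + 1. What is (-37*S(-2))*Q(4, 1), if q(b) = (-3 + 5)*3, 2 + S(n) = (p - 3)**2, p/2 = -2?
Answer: -12173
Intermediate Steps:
p = -4 (p = 2*(-2) = -4)
S(n) = 47 (S(n) = -2 + (-4 - 3)**2 = -2 + (-7)**2 = -2 + 49 = 47)
q(b) = 6 (q(b) = 2*3 = 6)
Q(O, o) = 1 + 6*o (Q(O, o) = 6*o + 1 = 1 + 6*o)
(-37*S(-2))*Q(4, 1) = (-37*47)*(1 + 6*1) = -1739*(1 + 6) = -1739*7 = -12173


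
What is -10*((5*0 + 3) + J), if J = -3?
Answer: 0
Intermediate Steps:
-10*((5*0 + 3) + J) = -10*((5*0 + 3) - 3) = -10*((0 + 3) - 3) = -10*(3 - 3) = -10*0 = 0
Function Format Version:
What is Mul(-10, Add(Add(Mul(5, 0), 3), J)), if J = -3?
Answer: 0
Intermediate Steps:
Mul(-10, Add(Add(Mul(5, 0), 3), J)) = Mul(-10, Add(Add(Mul(5, 0), 3), -3)) = Mul(-10, Add(Add(0, 3), -3)) = Mul(-10, Add(3, -3)) = Mul(-10, 0) = 0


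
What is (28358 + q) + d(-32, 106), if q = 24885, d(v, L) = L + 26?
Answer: 53375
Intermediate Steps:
d(v, L) = 26 + L
(28358 + q) + d(-32, 106) = (28358 + 24885) + (26 + 106) = 53243 + 132 = 53375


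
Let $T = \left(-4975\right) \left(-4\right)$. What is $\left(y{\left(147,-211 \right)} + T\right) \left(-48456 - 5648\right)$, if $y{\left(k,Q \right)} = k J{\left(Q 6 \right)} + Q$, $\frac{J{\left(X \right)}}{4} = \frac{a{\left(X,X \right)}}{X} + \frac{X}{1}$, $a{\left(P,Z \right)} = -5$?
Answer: $\frac{8273325008776}{211} \approx 3.921 \cdot 10^{10}$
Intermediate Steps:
$T = 19900$
$J{\left(X \right)} = - \frac{20}{X} + 4 X$ ($J{\left(X \right)} = 4 \left(- \frac{5}{X} + \frac{X}{1}\right) = 4 \left(- \frac{5}{X} + X 1\right) = 4 \left(- \frac{5}{X} + X\right) = 4 \left(X - \frac{5}{X}\right) = - \frac{20}{X} + 4 X$)
$y{\left(k,Q \right)} = Q + k \left(24 Q - \frac{10}{3 Q}\right)$ ($y{\left(k,Q \right)} = k \left(- \frac{20}{Q 6} + 4 Q 6\right) + Q = k \left(- \frac{20}{6 Q} + 4 \cdot 6 Q\right) + Q = k \left(- 20 \frac{1}{6 Q} + 24 Q\right) + Q = k \left(- \frac{10}{3 Q} + 24 Q\right) + Q = k \left(24 Q - \frac{10}{3 Q}\right) + Q = Q + k \left(24 Q - \frac{10}{3 Q}\right)$)
$\left(y{\left(147,-211 \right)} + T\right) \left(-48456 - 5648\right) = \left(\left(-211 + 24 \left(-211\right) 147 - \frac{490}{-211}\right) + 19900\right) \left(-48456 - 5648\right) = \left(\left(-211 - 744408 - 490 \left(- \frac{1}{211}\right)\right) + 19900\right) \left(-54104\right) = \left(\left(-211 - 744408 + \frac{490}{211}\right) + 19900\right) \left(-54104\right) = \left(- \frac{157114119}{211} + 19900\right) \left(-54104\right) = \left(- \frac{152915219}{211}\right) \left(-54104\right) = \frac{8273325008776}{211}$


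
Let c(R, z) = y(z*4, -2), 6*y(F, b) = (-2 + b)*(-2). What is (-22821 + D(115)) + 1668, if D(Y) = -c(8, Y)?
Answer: -63463/3 ≈ -21154.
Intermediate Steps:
y(F, b) = ⅔ - b/3 (y(F, b) = ((-2 + b)*(-2))/6 = (4 - 2*b)/6 = ⅔ - b/3)
c(R, z) = 4/3 (c(R, z) = ⅔ - ⅓*(-2) = ⅔ + ⅔ = 4/3)
D(Y) = -4/3 (D(Y) = -1*4/3 = -4/3)
(-22821 + D(115)) + 1668 = (-22821 - 4/3) + 1668 = -68467/3 + 1668 = -63463/3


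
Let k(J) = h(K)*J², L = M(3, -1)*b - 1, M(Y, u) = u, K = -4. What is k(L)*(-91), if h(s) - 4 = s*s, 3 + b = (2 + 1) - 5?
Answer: -29120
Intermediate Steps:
b = -5 (b = -3 + ((2 + 1) - 5) = -3 + (3 - 5) = -3 - 2 = -5)
L = 4 (L = -1*(-5) - 1 = 5 - 1 = 4)
h(s) = 4 + s² (h(s) = 4 + s*s = 4 + s²)
k(J) = 20*J² (k(J) = (4 + (-4)²)*J² = (4 + 16)*J² = 20*J²)
k(L)*(-91) = (20*4²)*(-91) = (20*16)*(-91) = 320*(-91) = -29120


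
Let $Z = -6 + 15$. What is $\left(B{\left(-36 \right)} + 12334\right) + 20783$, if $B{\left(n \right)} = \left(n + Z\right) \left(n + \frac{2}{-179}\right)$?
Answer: $\frac{6101985}{179} \approx 34089.0$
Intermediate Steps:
$Z = 9$
$B{\left(n \right)} = \left(9 + n\right) \left(- \frac{2}{179} + n\right)$ ($B{\left(n \right)} = \left(n + 9\right) \left(n + \frac{2}{-179}\right) = \left(9 + n\right) \left(n + 2 \left(- \frac{1}{179}\right)\right) = \left(9 + n\right) \left(n - \frac{2}{179}\right) = \left(9 + n\right) \left(- \frac{2}{179} + n\right)$)
$\left(B{\left(-36 \right)} + 12334\right) + 20783 = \left(\left(- \frac{18}{179} + \left(-36\right)^{2} + \frac{1609}{179} \left(-36\right)\right) + 12334\right) + 20783 = \left(\left(- \frac{18}{179} + 1296 - \frac{57924}{179}\right) + 12334\right) + 20783 = \left(\frac{174042}{179} + 12334\right) + 20783 = \frac{2381828}{179} + 20783 = \frac{6101985}{179}$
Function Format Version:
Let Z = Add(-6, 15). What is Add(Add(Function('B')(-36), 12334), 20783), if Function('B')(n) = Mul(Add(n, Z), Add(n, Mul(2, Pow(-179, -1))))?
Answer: Rational(6101985, 179) ≈ 34089.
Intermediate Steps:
Z = 9
Function('B')(n) = Mul(Add(9, n), Add(Rational(-2, 179), n)) (Function('B')(n) = Mul(Add(n, 9), Add(n, Mul(2, Pow(-179, -1)))) = Mul(Add(9, n), Add(n, Mul(2, Rational(-1, 179)))) = Mul(Add(9, n), Add(n, Rational(-2, 179))) = Mul(Add(9, n), Add(Rational(-2, 179), n)))
Add(Add(Function('B')(-36), 12334), 20783) = Add(Add(Add(Rational(-18, 179), Pow(-36, 2), Mul(Rational(1609, 179), -36)), 12334), 20783) = Add(Add(Add(Rational(-18, 179), 1296, Rational(-57924, 179)), 12334), 20783) = Add(Add(Rational(174042, 179), 12334), 20783) = Add(Rational(2381828, 179), 20783) = Rational(6101985, 179)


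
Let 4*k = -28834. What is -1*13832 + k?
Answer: -42081/2 ≈ -21041.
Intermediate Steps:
k = -14417/2 (k = (1/4)*(-28834) = -14417/2 ≈ -7208.5)
-1*13832 + k = -1*13832 - 14417/2 = -13832 - 14417/2 = -42081/2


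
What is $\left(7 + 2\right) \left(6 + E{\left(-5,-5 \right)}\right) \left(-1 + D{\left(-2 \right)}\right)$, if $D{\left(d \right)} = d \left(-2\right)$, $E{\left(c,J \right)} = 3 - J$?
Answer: $378$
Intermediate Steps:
$D{\left(d \right)} = - 2 d$
$\left(7 + 2\right) \left(6 + E{\left(-5,-5 \right)}\right) \left(-1 + D{\left(-2 \right)}\right) = \left(7 + 2\right) \left(6 + \left(3 - -5\right)\right) \left(-1 - -4\right) = 9 \left(6 + \left(3 + 5\right)\right) \left(-1 + 4\right) = 9 \left(6 + 8\right) 3 = 9 \cdot 14 \cdot 3 = 126 \cdot 3 = 378$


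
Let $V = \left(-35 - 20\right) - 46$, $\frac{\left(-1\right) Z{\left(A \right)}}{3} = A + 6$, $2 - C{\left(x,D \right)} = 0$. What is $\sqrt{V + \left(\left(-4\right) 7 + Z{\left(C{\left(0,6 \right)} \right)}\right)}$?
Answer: $3 i \sqrt{17} \approx 12.369 i$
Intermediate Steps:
$C{\left(x,D \right)} = 2$ ($C{\left(x,D \right)} = 2 - 0 = 2 + 0 = 2$)
$Z{\left(A \right)} = -18 - 3 A$ ($Z{\left(A \right)} = - 3 \left(A + 6\right) = - 3 \left(6 + A\right) = -18 - 3 A$)
$V = -101$ ($V = \left(-35 - 20\right) - 46 = -55 - 46 = -101$)
$\sqrt{V + \left(\left(-4\right) 7 + Z{\left(C{\left(0,6 \right)} \right)}\right)} = \sqrt{-101 - 52} = \sqrt{-153} = 3 i \sqrt{17}$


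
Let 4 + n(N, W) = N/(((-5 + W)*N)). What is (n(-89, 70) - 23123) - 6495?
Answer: -1925429/65 ≈ -29622.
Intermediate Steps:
n(N, W) = -4 + 1/(-5 + W) (n(N, W) = -4 + N/(((-5 + W)*N)) = -4 + N/((N*(-5 + W))) = -4 + N*(1/(N*(-5 + W))) = -4 + 1/(-5 + W))
(n(-89, 70) - 23123) - 6495 = ((21 - 4*70)/(-5 + 70) - 23123) - 6495 = ((21 - 280)/65 - 23123) - 6495 = ((1/65)*(-259) - 23123) - 6495 = (-259/65 - 23123) - 6495 = -1503254/65 - 6495 = -1925429/65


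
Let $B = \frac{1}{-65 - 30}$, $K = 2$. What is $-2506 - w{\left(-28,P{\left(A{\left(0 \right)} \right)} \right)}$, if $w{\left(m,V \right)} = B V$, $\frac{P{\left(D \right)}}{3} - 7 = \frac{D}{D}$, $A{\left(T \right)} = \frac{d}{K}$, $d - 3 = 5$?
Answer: $- \frac{238046}{95} \approx -2505.7$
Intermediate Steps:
$d = 8$ ($d = 3 + 5 = 8$)
$A{\left(T \right)} = 4$ ($A{\left(T \right)} = \frac{8}{2} = 8 \cdot \frac{1}{2} = 4$)
$B = - \frac{1}{95}$ ($B = \frac{1}{-95} = - \frac{1}{95} \approx -0.010526$)
$P{\left(D \right)} = 24$ ($P{\left(D \right)} = 21 + 3 \frac{D}{D} = 21 + 3 \cdot 1 = 21 + 3 = 24$)
$w{\left(m,V \right)} = - \frac{V}{95}$
$-2506 - w{\left(-28,P{\left(A{\left(0 \right)} \right)} \right)} = -2506 - \left(- \frac{1}{95}\right) 24 = -2506 - - \frac{24}{95} = -2506 + \frac{24}{95} = - \frac{238046}{95}$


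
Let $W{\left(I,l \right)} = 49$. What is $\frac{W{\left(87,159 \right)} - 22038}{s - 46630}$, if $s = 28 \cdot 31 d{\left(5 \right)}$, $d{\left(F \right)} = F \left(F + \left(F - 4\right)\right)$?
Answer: $\frac{21989}{20590} \approx 1.0679$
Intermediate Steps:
$d{\left(F \right)} = F \left(-4 + 2 F\right)$ ($d{\left(F \right)} = F \left(F + \left(-4 + F\right)\right) = F \left(-4 + 2 F\right)$)
$s = 26040$ ($s = 28 \cdot 31 \cdot 2 \cdot 5 \left(-2 + 5\right) = 868 \cdot 2 \cdot 5 \cdot 3 = 868 \cdot 30 = 26040$)
$\frac{W{\left(87,159 \right)} - 22038}{s - 46630} = \frac{49 - 22038}{26040 - 46630} = - \frac{21989}{-20590} = \left(-21989\right) \left(- \frac{1}{20590}\right) = \frac{21989}{20590}$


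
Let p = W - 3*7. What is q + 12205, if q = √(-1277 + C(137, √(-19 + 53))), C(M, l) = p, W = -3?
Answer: 12205 + I*√1301 ≈ 12205.0 + 36.069*I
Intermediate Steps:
p = -24 (p = -3 - 3*7 = -3 - 21 = -24)
C(M, l) = -24
q = I*√1301 (q = √(-1277 - 24) = √(-1301) = I*√1301 ≈ 36.069*I)
q + 12205 = I*√1301 + 12205 = 12205 + I*√1301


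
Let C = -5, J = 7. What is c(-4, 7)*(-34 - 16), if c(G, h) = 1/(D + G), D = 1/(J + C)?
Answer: 100/7 ≈ 14.286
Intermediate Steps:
D = 1/2 (D = 1/(7 - 5) = 1/2 ≈ 0.50000)
c(G, h) = 1/(1/2 + G)
c(-4, 7)*(-34 - 16) = (2/(1 + 2*(-4)))*(-34 - 16) = (2/(1 - 8))*(-50) = (2/(-7))*(-50) = (2*(-1/7))*(-50) = -2/7*(-50) = 100/7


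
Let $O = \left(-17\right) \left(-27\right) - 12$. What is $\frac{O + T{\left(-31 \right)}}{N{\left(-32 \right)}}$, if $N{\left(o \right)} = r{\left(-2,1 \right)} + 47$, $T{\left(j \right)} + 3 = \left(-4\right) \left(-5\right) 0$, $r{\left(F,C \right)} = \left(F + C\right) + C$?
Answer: $\frac{444}{47} \approx 9.4468$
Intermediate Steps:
$r{\left(F,C \right)} = F + 2 C$ ($r{\left(F,C \right)} = \left(C + F\right) + C = F + 2 C$)
$T{\left(j \right)} = -3$ ($T{\left(j \right)} = -3 + \left(-4\right) \left(-5\right) 0 = -3 + 20 \cdot 0 = -3 + 0 = -3$)
$N{\left(o \right)} = 47$ ($N{\left(o \right)} = \left(-2 + 2 \cdot 1\right) + 47 = \left(-2 + 2\right) + 47 = 0 + 47 = 47$)
$O = 447$ ($O = 459 - 12 = 447$)
$\frac{O + T{\left(-31 \right)}}{N{\left(-32 \right)}} = \frac{447 - 3}{47} = 444 \cdot \frac{1}{47} = \frac{444}{47}$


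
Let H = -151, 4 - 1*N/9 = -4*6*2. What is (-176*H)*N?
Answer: 12437568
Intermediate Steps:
N = 468 (N = 36 - 9*(-4*6)*2 = 36 - (-216)*2 = 36 - 9*(-48) = 36 + 432 = 468)
(-176*H)*N = -176*(-151)*468 = 26576*468 = 12437568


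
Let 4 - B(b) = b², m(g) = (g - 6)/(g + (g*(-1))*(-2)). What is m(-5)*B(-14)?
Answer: -704/5 ≈ -140.80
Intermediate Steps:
m(g) = (-6 + g)/(3*g) (m(g) = (-6 + g)/(g - g*(-2)) = (-6 + g)/(g + 2*g) = (-6 + g)/((3*g)) = (-6 + g)*(1/(3*g)) = (-6 + g)/(3*g))
B(b) = 4 - b²
m(-5)*B(-14) = ((⅓)*(-6 - 5)/(-5))*(4 - 1*(-14)²) = ((⅓)*(-⅕)*(-11))*(4 - 1*196) = 11*(4 - 196)/15 = (11/15)*(-192) = -704/5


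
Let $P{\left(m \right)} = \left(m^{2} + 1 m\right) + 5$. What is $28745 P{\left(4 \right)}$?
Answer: $718625$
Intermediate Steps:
$P{\left(m \right)} = 5 + m + m^{2}$ ($P{\left(m \right)} = \left(m^{2} + m\right) + 5 = \left(m + m^{2}\right) + 5 = 5 + m + m^{2}$)
$28745 P{\left(4 \right)} = 28745 \left(5 + 4 + 4^{2}\right) = 28745 \left(5 + 4 + 16\right) = 28745 \cdot 25 = 718625$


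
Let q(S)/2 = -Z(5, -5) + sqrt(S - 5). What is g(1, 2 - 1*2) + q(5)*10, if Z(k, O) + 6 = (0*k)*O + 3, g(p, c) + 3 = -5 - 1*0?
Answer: 52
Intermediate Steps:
g(p, c) = -8 (g(p, c) = -3 + (-5 - 1*0) = -3 + (-5 + 0) = -3 - 5 = -8)
Z(k, O) = -3 (Z(k, O) = -6 + ((0*k)*O + 3) = -6 + (0*O + 3) = -6 + (0 + 3) = -6 + 3 = -3)
q(S) = 6 + 2*sqrt(-5 + S) (q(S) = 2*(-1*(-3) + sqrt(S - 5)) = 2*(3 + sqrt(-5 + S)) = 6 + 2*sqrt(-5 + S))
g(1, 2 - 1*2) + q(5)*10 = -8 + (6 + 2*sqrt(-5 + 5))*10 = -8 + (6 + 2*sqrt(0))*10 = -8 + (6 + 2*0)*10 = -8 + (6 + 0)*10 = -8 + 6*10 = -8 + 60 = 52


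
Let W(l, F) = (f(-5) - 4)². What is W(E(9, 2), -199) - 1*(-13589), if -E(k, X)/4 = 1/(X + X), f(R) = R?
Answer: 13670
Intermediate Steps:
E(k, X) = -2/X (E(k, X) = -4/(X + X) = -4*1/(2*X) = -2/X)
W(l, F) = 81 (W(l, F) = (-5 - 4)² = (-9)² = 81)
W(E(9, 2), -199) - 1*(-13589) = 81 - 1*(-13589) = 81 + 13589 = 13670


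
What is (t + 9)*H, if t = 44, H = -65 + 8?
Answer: -3021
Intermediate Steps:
H = -57
(t + 9)*H = (44 + 9)*(-57) = 53*(-57) = -3021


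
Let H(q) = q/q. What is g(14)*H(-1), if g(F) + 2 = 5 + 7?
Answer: 10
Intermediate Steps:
g(F) = 10 (g(F) = -2 + (5 + 7) = -2 + 12 = 10)
H(q) = 1
g(14)*H(-1) = 10*1 = 10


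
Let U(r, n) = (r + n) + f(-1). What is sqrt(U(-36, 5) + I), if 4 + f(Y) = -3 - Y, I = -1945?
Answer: I*sqrt(1982) ≈ 44.52*I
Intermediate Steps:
f(Y) = -7 - Y (f(Y) = -4 + (-3 - Y) = -7 - Y)
U(r, n) = -6 + n + r (U(r, n) = (r + n) + (-7 - 1*(-1)) = (n + r) + (-7 + 1) = (n + r) - 6 = -6 + n + r)
sqrt(U(-36, 5) + I) = sqrt((-6 + 5 - 36) - 1945) = sqrt(-37 - 1945) = sqrt(-1982) = I*sqrt(1982)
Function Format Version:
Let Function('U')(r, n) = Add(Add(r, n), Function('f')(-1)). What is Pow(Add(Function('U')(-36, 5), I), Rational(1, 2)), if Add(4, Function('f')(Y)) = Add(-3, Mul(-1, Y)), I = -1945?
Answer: Mul(I, Pow(1982, Rational(1, 2))) ≈ Mul(44.520, I)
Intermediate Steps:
Function('f')(Y) = Add(-7, Mul(-1, Y)) (Function('f')(Y) = Add(-4, Add(-3, Mul(-1, Y))) = Add(-7, Mul(-1, Y)))
Function('U')(r, n) = Add(-6, n, r) (Function('U')(r, n) = Add(Add(r, n), Add(-7, Mul(-1, -1))) = Add(Add(n, r), Add(-7, 1)) = Add(Add(n, r), -6) = Add(-6, n, r))
Pow(Add(Function('U')(-36, 5), I), Rational(1, 2)) = Pow(Add(Add(-6, 5, -36), -1945), Rational(1, 2)) = Pow(Add(-37, -1945), Rational(1, 2)) = Pow(-1982, Rational(1, 2)) = Mul(I, Pow(1982, Rational(1, 2)))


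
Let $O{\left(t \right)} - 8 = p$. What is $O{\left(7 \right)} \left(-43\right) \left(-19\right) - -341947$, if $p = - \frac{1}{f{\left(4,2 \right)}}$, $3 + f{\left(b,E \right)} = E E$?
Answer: $347666$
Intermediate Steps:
$f{\left(b,E \right)} = -3 + E^{2}$ ($f{\left(b,E \right)} = -3 + E E = -3 + E^{2}$)
$p = -1$ ($p = - \frac{1}{-3 + 2^{2}} = - \frac{1}{-3 + 4} = - 1^{-1} = \left(-1\right) 1 = -1$)
$O{\left(t \right)} = 7$ ($O{\left(t \right)} = 8 - 1 = 7$)
$O{\left(7 \right)} \left(-43\right) \left(-19\right) - -341947 = 7 \left(-43\right) \left(-19\right) - -341947 = \left(-301\right) \left(-19\right) + 341947 = 5719 + 341947 = 347666$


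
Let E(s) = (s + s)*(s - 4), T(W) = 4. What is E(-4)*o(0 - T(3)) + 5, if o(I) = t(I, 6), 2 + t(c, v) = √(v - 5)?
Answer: -59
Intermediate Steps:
E(s) = 2*s*(-4 + s) (E(s) = (2*s)*(-4 + s) = 2*s*(-4 + s))
t(c, v) = -2 + √(-5 + v) (t(c, v) = -2 + √(v - 5) = -2 + √(-5 + v))
o(I) = -1 (o(I) = -2 + √(-5 + 6) = -2 + √1 = -2 + 1 = -1)
E(-4)*o(0 - T(3)) + 5 = (2*(-4)*(-4 - 4))*(-1) + 5 = (2*(-4)*(-8))*(-1) + 5 = 64*(-1) + 5 = -64 + 5 = -59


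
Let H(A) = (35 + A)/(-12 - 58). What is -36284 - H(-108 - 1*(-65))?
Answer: -1269944/35 ≈ -36284.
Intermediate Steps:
H(A) = -½ - A/70 (H(A) = (35 + A)/(-70) = (35 + A)*(-1/70) = -½ - A/70)
-36284 - H(-108 - 1*(-65)) = -36284 - (-½ - (-108 - 1*(-65))/70) = -36284 - (-½ - (-108 + 65)/70) = -36284 - (-½ - 1/70*(-43)) = -36284 - (-½ + 43/70) = -36284 - 1*4/35 = -36284 - 4/35 = -1269944/35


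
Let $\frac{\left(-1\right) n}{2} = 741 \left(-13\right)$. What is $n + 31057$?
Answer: $50323$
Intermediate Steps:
$n = 19266$ ($n = - 2 \cdot 741 \left(-13\right) = \left(-2\right) \left(-9633\right) = 19266$)
$n + 31057 = 19266 + 31057 = 50323$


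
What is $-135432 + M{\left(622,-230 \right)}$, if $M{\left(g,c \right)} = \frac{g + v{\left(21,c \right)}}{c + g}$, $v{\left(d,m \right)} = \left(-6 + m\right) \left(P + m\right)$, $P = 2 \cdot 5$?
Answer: $- \frac{3788343}{28} \approx -1.353 \cdot 10^{5}$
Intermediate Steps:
$P = 10$
$v{\left(d,m \right)} = \left(-6 + m\right) \left(10 + m\right)$
$M{\left(g,c \right)} = \frac{-60 + g + c^{2} + 4 c}{c + g}$ ($M{\left(g,c \right)} = \frac{g + \left(-60 + c^{2} + 4 c\right)}{c + g} = \frac{-60 + g + c^{2} + 4 c}{c + g}$)
$-135432 + M{\left(622,-230 \right)} = -135432 + \frac{-60 + 622 + \left(-230\right)^{2} + 4 \left(-230\right)}{-230 + 622} = -135432 + \frac{-60 + 622 + 52900 - 920}{392} = -135432 + \frac{1}{392} \cdot 52542 = -135432 + \frac{3753}{28} = - \frac{3788343}{28}$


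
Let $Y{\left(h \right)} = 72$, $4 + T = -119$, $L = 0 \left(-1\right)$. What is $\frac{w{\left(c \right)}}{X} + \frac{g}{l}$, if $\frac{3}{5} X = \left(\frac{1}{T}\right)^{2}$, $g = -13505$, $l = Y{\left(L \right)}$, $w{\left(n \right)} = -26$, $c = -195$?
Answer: $- \frac{85031989}{360} \approx -2.362 \cdot 10^{5}$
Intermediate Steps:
$L = 0$
$T = -123$ ($T = -4 - 119 = -123$)
$l = 72$
$X = \frac{5}{45387}$ ($X = \frac{5 \left(\frac{1}{-123}\right)^{2}}{3} = \frac{5 \left(- \frac{1}{123}\right)^{2}}{3} = \frac{5}{3} \cdot \frac{1}{15129} = \frac{5}{45387} \approx 0.00011016$)
$\frac{w{\left(c \right)}}{X} + \frac{g}{l} = - \frac{26}{\frac{5}{45387}} - \frac{13505}{72} = \left(-26\right) \frac{45387}{5} - \frac{13505}{72} = - \frac{1180062}{5} - \frac{13505}{72} = - \frac{85031989}{360}$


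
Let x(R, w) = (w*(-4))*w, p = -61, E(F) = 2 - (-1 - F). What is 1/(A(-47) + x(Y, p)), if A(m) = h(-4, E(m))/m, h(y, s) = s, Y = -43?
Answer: -47/699504 ≈ -6.7190e-5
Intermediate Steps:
E(F) = 3 + F (E(F) = 2 + (1 + F) = 3 + F)
A(m) = (3 + m)/m
x(R, w) = -4*w² (x(R, w) = (-4*w)*w = -4*w²)
1/(A(-47) + x(Y, p)) = 1/((3 - 47)/(-47) - 4*(-61)²) = 1/(-1/47*(-44) - 4*3721) = 1/(44/47 - 14884) = 1/(-699504/47) = -47/699504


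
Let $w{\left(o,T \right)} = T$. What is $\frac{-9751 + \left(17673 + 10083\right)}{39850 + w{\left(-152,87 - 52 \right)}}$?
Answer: $\frac{3601}{7977} \approx 0.45142$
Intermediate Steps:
$\frac{-9751 + \left(17673 + 10083\right)}{39850 + w{\left(-152,87 - 52 \right)}} = \frac{-9751 + \left(17673 + 10083\right)}{39850 + \left(87 - 52\right)} = \frac{-9751 + 27756}{39850 + \left(87 - 52\right)} = \frac{18005}{39850 + 35} = \frac{18005}{39885} = 18005 \cdot \frac{1}{39885} = \frac{3601}{7977}$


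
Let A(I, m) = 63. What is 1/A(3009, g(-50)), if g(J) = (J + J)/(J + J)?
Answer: 1/63 ≈ 0.015873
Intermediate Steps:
g(J) = 1 (g(J) = (2*J)/((2*J)) = (2*J)*(1/(2*J)) = 1)
1/A(3009, g(-50)) = 1/63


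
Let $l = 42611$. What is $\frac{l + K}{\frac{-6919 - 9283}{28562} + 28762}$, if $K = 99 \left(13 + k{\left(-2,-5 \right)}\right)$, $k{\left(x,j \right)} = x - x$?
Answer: $\frac{626907338}{410742021} \approx 1.5263$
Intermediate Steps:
$k{\left(x,j \right)} = 0$
$K = 1287$ ($K = 99 \left(13 + 0\right) = 99 \cdot 13 = 1287$)
$\frac{l + K}{\frac{-6919 - 9283}{28562} + 28762} = \frac{42611 + 1287}{\frac{-6919 - 9283}{28562} + 28762} = \frac{43898}{\left(-16202\right) \frac{1}{28562} + 28762} = \frac{43898}{- \frac{8101}{14281} + 28762} = \frac{43898}{\frac{410742021}{14281}} = 43898 \cdot \frac{14281}{410742021} = \frac{626907338}{410742021}$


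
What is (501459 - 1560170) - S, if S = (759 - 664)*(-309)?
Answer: -1029356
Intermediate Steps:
S = -29355 (S = 95*(-309) = -29355)
(501459 - 1560170) - S = (501459 - 1560170) - 1*(-29355) = -1058711 + 29355 = -1029356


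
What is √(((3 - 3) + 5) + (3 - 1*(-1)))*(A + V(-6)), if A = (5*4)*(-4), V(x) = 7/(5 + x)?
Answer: -261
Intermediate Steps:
A = -80 (A = 20*(-4) = -80)
√(((3 - 3) + 5) + (3 - 1*(-1)))*(A + V(-6)) = √(((3 - 3) + 5) + (3 - 1*(-1)))*(-80 + 7/(5 - 6)) = √((0 + 5) + (3 + 1))*(-80 + 7/(-1)) = √(5 + 4)*(-80 + 7*(-1)) = √9*(-80 - 7) = 3*(-87) = -261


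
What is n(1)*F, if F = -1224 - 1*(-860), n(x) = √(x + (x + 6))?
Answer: -728*√2 ≈ -1029.5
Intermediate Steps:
n(x) = √(6 + 2*x) (n(x) = √(x + (6 + x)) = √(6 + 2*x))
F = -364 (F = -1224 + 860 = -364)
n(1)*F = √(6 + 2*1)*(-364) = √(6 + 2)*(-364) = √8*(-364) = (2*√2)*(-364) = -728*√2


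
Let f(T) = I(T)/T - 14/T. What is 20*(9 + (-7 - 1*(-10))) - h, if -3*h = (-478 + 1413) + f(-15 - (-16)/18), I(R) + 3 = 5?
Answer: 210293/381 ≈ 551.95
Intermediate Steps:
I(R) = 2 (I(R) = -3 + 5 = 2)
f(T) = -12/T (f(T) = 2/T - 14/T = -12/T)
h = -118853/381 (h = -((-478 + 1413) - 12/(-15 - (-16)/18))/3 = -(935 - 12/(-15 - (-16)/18))/3 = -(935 - 12/(-15 - 1*(-8/9)))/3 = -(935 - 12/(-15 + 8/9))/3 = -(935 - 12/(-127/9))/3 = -(935 - 12*(-9/127))/3 = -(935 + 108/127)/3 = -⅓*118853/127 = -118853/381 ≈ -311.95)
20*(9 + (-7 - 1*(-10))) - h = 20*(9 + (-7 - 1*(-10))) - 1*(-118853/381) = 20*(9 + (-7 + 10)) + 118853/381 = 20*(9 + 3) + 118853/381 = 20*12 + 118853/381 = 240 + 118853/381 = 210293/381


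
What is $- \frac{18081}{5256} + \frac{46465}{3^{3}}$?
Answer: $\frac{27081317}{15768} \approx 1717.5$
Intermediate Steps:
$- \frac{18081}{5256} + \frac{46465}{3^{3}} = \left(-18081\right) \frac{1}{5256} + \frac{46465}{27} = - \frac{2009}{584} + 46465 \cdot \frac{1}{27} = - \frac{2009}{584} + \frac{46465}{27} = \frac{27081317}{15768}$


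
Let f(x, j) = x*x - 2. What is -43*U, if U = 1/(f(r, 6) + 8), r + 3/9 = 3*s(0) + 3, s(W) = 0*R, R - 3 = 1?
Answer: -387/118 ≈ -3.2797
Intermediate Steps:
R = 4 (R = 3 + 1 = 4)
s(W) = 0 (s(W) = 0*4 = 0)
r = 8/3 (r = -⅓ + (3*0 + 3) = -⅓ + (0 + 3) = -⅓ + 3 = 8/3 ≈ 2.6667)
f(x, j) = -2 + x² (f(x, j) = x² - 2 = -2 + x²)
U = 9/118 (U = 1/((-2 + (8/3)²) + 8) = 1/((-2 + 64/9) + 8) = 1/(46/9 + 8) = 1/(118/9) = 9/118 ≈ 0.076271)
-43*U = -43*9/118 = -387/118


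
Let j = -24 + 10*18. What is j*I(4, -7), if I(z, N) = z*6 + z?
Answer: 4368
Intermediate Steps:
I(z, N) = 7*z (I(z, N) = 6*z + z = 7*z)
j = 156 (j = -24 + 180 = 156)
j*I(4, -7) = 156*(7*4) = 156*28 = 4368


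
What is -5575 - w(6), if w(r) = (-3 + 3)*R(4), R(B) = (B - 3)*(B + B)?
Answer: -5575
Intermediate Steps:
R(B) = 2*B*(-3 + B) (R(B) = (-3 + B)*(2*B) = 2*B*(-3 + B))
w(r) = 0 (w(r) = (-3 + 3)*(2*4*(-3 + 4)) = 0*(2*4*1) = 0*8 = 0)
-5575 - w(6) = -5575 - 1*0 = -5575 + 0 = -5575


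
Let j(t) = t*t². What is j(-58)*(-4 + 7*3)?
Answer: -3316904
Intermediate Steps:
j(t) = t³
j(-58)*(-4 + 7*3) = (-58)³*(-4 + 7*3) = -195112*(-4 + 21) = -195112*17 = -3316904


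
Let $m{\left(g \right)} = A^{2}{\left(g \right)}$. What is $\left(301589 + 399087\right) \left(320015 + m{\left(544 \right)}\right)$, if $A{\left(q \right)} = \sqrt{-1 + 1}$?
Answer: $224226830140$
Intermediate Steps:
$A{\left(q \right)} = 0$ ($A{\left(q \right)} = \sqrt{0} = 0$)
$m{\left(g \right)} = 0$ ($m{\left(g \right)} = 0^{2} = 0$)
$\left(301589 + 399087\right) \left(320015 + m{\left(544 \right)}\right) = \left(301589 + 399087\right) \left(320015 + 0\right) = 700676 \cdot 320015 = 224226830140$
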